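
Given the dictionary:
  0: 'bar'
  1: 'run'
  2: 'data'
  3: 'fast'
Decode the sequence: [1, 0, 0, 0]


Look up each index in the dictionary:
  1 -> 'run'
  0 -> 'bar'
  0 -> 'bar'
  0 -> 'bar'

Decoded: "run bar bar bar"


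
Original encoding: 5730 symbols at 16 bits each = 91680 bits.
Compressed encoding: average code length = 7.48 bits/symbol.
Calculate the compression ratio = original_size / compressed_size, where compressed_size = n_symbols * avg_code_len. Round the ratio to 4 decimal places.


original_size = n_symbols * orig_bits = 5730 * 16 = 91680 bits
compressed_size = n_symbols * avg_code_len = 5730 * 7.48 = 42860.4 bits
ratio = original_size / compressed_size = 91680 / 42860.4 = 2.139

Compression ratio = 2.139


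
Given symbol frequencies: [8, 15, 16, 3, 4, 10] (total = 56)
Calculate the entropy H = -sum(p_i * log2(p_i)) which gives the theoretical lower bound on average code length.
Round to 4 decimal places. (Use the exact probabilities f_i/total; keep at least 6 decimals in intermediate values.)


Per-symbol terms -p_i * log2(p_i) with p_i = f_i/56:
  p = 8/56 = 0.142857: log2(p) = -2.807355, -p*log2(p) = 0.401051
  p = 15/56 = 0.267857: log2(p) = -1.900464, -p*log2(p) = 0.509053
  p = 16/56 = 0.285714: log2(p) = -1.807355, -p*log2(p) = 0.516387
  p = 3/56 = 0.053571: log2(p) = -4.222392, -p*log2(p) = 0.226200
  p = 4/56 = 0.071429: log2(p) = -3.807355, -p*log2(p) = 0.271954
  p = 10/56 = 0.178571: log2(p) = -2.485427, -p*log2(p) = 0.443826
H = 0.401051 + 0.509053 + 0.516387 + 0.226200 + 0.271954 + 0.443826 = 2.368471

H = 2.3685 bits/symbol


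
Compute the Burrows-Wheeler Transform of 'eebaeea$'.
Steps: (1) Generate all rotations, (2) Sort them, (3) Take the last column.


Rotations (sorted):
  0: $eebaeea -> last char: a
  1: a$eebaee -> last char: e
  2: aeea$eeb -> last char: b
  3: baeea$ee -> last char: e
  4: ea$eebae -> last char: e
  5: ebaeea$e -> last char: e
  6: eea$eeba -> last char: a
  7: eebaeea$ -> last char: $


BWT = aebeeea$


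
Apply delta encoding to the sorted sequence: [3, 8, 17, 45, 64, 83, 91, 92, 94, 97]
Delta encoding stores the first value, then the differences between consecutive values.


First value: 3
Deltas:
  8 - 3 = 5
  17 - 8 = 9
  45 - 17 = 28
  64 - 45 = 19
  83 - 64 = 19
  91 - 83 = 8
  92 - 91 = 1
  94 - 92 = 2
  97 - 94 = 3


Delta encoded: [3, 5, 9, 28, 19, 19, 8, 1, 2, 3]


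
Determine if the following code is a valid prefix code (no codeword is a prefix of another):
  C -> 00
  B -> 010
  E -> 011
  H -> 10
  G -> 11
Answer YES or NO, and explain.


Checking each pair (does one codeword prefix another?):
  C='00' vs B='010': no prefix
  C='00' vs E='011': no prefix
  C='00' vs H='10': no prefix
  C='00' vs G='11': no prefix
  B='010' vs C='00': no prefix
  B='010' vs E='011': no prefix
  B='010' vs H='10': no prefix
  B='010' vs G='11': no prefix
  E='011' vs C='00': no prefix
  E='011' vs B='010': no prefix
  E='011' vs H='10': no prefix
  E='011' vs G='11': no prefix
  H='10' vs C='00': no prefix
  H='10' vs B='010': no prefix
  H='10' vs E='011': no prefix
  H='10' vs G='11': no prefix
  G='11' vs C='00': no prefix
  G='11' vs B='010': no prefix
  G='11' vs E='011': no prefix
  G='11' vs H='10': no prefix
No violation found over all pairs.

YES -- this is a valid prefix code. No codeword is a prefix of any other codeword.


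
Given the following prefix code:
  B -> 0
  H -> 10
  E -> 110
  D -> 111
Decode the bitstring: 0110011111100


Decoding step by step:
Bits 0 -> B
Bits 110 -> E
Bits 0 -> B
Bits 111 -> D
Bits 111 -> D
Bits 0 -> B
Bits 0 -> B


Decoded message: BEBDDBB


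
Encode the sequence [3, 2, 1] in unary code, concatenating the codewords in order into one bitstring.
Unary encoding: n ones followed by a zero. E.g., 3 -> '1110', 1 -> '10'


Encode each number as n ones followed by a terminating 0:
  3 -> 1110 (4 bits)
  2 -> 110 (3 bits)
  1 -> 10 (2 bits)
Total length = 4 + 3 + 2 = 9 bits.

Unary([3, 2, 1]) = 111011010 (9 bits)


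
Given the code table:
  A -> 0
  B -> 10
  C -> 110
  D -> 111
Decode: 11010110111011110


Decoding:
110 -> C
10 -> B
110 -> C
111 -> D
0 -> A
111 -> D
10 -> B


Result: CBCDADB


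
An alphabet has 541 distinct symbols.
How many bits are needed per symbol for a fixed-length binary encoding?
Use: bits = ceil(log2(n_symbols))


log2(541) = 9.0795
Bracket: 2^9 = 512 < 541 <= 2^10 = 1024
So ceil(log2(541)) = 10

bits = ceil(log2(541)) = ceil(9.0795) = 10 bits


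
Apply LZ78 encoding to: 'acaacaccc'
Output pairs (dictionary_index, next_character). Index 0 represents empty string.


LZ78 encoding steps:
Dictionary: {0: ''}
Step 1: w='' (idx 0), next='a' -> output (0, 'a'), add 'a' as idx 1
Step 2: w='' (idx 0), next='c' -> output (0, 'c'), add 'c' as idx 2
Step 3: w='a' (idx 1), next='a' -> output (1, 'a'), add 'aa' as idx 3
Step 4: w='c' (idx 2), next='a' -> output (2, 'a'), add 'ca' as idx 4
Step 5: w='c' (idx 2), next='c' -> output (2, 'c'), add 'cc' as idx 5
Step 6: w='c' (idx 2), end of input -> output (2, '')


Encoded: [(0, 'a'), (0, 'c'), (1, 'a'), (2, 'a'), (2, 'c'), (2, '')]


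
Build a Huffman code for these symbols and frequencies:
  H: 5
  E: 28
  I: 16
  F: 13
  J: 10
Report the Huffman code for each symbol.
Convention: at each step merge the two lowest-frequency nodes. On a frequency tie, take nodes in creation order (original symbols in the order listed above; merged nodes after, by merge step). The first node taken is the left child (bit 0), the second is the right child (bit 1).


Huffman tree construction:
Step 1: Merge H(5) + J(10) = 15
Step 2: Merge F(13) + (H+J)(15) = 28
Step 3: Merge I(16) + E(28) = 44
Step 4: Merge (F+(H+J))(28) + (I+E)(44) = 72
Read each symbol's code off the tree from the root (left child = 0, right child = 1).

Codes:
  H: 010 (length 3)
  E: 11 (length 2)
  I: 10 (length 2)
  F: 00 (length 2)
  J: 011 (length 3)
Average code length: 159/72 = 2.2083 bits/symbol


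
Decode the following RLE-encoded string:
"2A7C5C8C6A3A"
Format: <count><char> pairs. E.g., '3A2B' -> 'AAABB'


Expanding each <count><char> pair:
  2A -> 'AA'
  7C -> 'CCCCCCC'
  5C -> 'CCCCC'
  8C -> 'CCCCCCCC'
  6A -> 'AAAAAA'
  3A -> 'AAA'

Decoded = AACCCCCCCCCCCCCCCCCCCCAAAAAAAAA


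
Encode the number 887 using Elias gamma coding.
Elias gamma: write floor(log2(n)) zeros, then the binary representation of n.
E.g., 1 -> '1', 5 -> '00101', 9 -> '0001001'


num_bits = floor(log2(887)) + 1 = 10
leading_zeros = num_bits - 1 = 9
binary(887) = 1101110111

Elias gamma(887) = '000000000' + '1101110111' = 0000000001101110111 (19 bits)


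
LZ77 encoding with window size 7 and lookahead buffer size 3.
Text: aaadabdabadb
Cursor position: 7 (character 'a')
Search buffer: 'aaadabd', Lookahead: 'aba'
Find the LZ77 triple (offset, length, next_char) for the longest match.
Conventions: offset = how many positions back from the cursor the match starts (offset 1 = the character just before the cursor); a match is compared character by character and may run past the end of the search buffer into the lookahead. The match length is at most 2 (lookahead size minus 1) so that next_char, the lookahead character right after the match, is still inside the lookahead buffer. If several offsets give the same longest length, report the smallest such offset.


Try each offset into the search buffer:
  offset=1 (pos 6, char 'd'): match length 0
  offset=2 (pos 5, char 'b'): match length 0
  offset=3 (pos 4, char 'a'): match length 2
  offset=4 (pos 3, char 'd'): match length 0
  offset=5 (pos 2, char 'a'): match length 1
  offset=6 (pos 1, char 'a'): match length 1
  offset=7 (pos 0, char 'a'): match length 1
Longest match has length 2 at offset 3.
next_char = character at position 7 + 2 = 9 -> 'a'

Best match: offset=3, length=2 (matching 'ab' starting at position 4)
LZ77 triple: (3, 2, 'a')


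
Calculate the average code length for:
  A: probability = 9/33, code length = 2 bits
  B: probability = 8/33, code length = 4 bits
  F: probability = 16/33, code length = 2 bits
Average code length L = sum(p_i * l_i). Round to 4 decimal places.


Weighted contributions p_i * l_i:
  A: (9/33) * 2 = 18/33
  B: (8/33) * 4 = 32/33
  F: (16/33) * 2 = 32/33
Sum = (18 + 32 + 32)/33 = 82/33

L = 82/33 = 2.4848 bits/symbol


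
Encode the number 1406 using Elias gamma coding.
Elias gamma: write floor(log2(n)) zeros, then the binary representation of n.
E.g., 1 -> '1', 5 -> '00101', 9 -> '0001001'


num_bits = floor(log2(1406)) + 1 = 11
leading_zeros = num_bits - 1 = 10
binary(1406) = 10101111110

Elias gamma(1406) = '0000000000' + '10101111110' = 000000000010101111110 (21 bits)


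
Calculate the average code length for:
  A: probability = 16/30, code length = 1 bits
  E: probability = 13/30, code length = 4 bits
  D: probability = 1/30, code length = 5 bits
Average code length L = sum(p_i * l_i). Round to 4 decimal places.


Weighted contributions p_i * l_i:
  A: (16/30) * 1 = 16/30
  E: (13/30) * 4 = 52/30
  D: (1/30) * 5 = 5/30
Sum = (16 + 52 + 5)/30 = 73/30

L = 73/30 = 2.4333 bits/symbol


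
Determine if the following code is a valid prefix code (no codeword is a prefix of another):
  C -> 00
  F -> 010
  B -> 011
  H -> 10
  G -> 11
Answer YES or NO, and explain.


Checking each pair (does one codeword prefix another?):
  C='00' vs F='010': no prefix
  C='00' vs B='011': no prefix
  C='00' vs H='10': no prefix
  C='00' vs G='11': no prefix
  F='010' vs C='00': no prefix
  F='010' vs B='011': no prefix
  F='010' vs H='10': no prefix
  F='010' vs G='11': no prefix
  B='011' vs C='00': no prefix
  B='011' vs F='010': no prefix
  B='011' vs H='10': no prefix
  B='011' vs G='11': no prefix
  H='10' vs C='00': no prefix
  H='10' vs F='010': no prefix
  H='10' vs B='011': no prefix
  H='10' vs G='11': no prefix
  G='11' vs C='00': no prefix
  G='11' vs F='010': no prefix
  G='11' vs B='011': no prefix
  G='11' vs H='10': no prefix
No violation found over all pairs.

YES -- this is a valid prefix code. No codeword is a prefix of any other codeword.


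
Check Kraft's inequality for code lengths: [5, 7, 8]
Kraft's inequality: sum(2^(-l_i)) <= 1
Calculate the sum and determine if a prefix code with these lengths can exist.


Sum = 2^(-5) + 2^(-7) + 2^(-8)
    = 0.03125 + 0.0078125 + 0.00390625
    = 11/256 = 0.04296875
Since 0.04296875 <= 1, Kraft's inequality IS satisfied.
A prefix code with these lengths CAN exist.

Kraft sum = 0.04296875. Satisfied.


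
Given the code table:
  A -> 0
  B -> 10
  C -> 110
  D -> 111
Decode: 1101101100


Decoding:
110 -> C
110 -> C
110 -> C
0 -> A


Result: CCCA


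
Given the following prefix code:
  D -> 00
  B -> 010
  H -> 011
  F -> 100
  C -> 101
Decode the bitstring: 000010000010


Decoding step by step:
Bits 00 -> D
Bits 00 -> D
Bits 100 -> F
Bits 00 -> D
Bits 010 -> B


Decoded message: DDFDB


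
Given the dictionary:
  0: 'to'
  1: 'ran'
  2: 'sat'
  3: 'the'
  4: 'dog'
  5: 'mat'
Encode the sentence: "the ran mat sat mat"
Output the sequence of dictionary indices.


Look up each word in the dictionary:
  'the' -> 3
  'ran' -> 1
  'mat' -> 5
  'sat' -> 2
  'mat' -> 5

Encoded: [3, 1, 5, 2, 5]


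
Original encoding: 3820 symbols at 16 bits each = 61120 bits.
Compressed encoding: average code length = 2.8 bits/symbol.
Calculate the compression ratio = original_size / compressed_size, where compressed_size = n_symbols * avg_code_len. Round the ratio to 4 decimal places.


original_size = n_symbols * orig_bits = 3820 * 16 = 61120 bits
compressed_size = n_symbols * avg_code_len = 3820 * 2.8 = 10696.0 bits
ratio = original_size / compressed_size = 61120 / 10696.0 = 5.7143

Compression ratio = 5.7143


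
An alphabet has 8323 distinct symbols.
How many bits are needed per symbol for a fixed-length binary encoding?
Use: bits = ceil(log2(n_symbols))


log2(8323) = 13.0229
Bracket: 2^13 = 8192 < 8323 <= 2^14 = 16384
So ceil(log2(8323)) = 14

bits = ceil(log2(8323)) = ceil(13.0229) = 14 bits


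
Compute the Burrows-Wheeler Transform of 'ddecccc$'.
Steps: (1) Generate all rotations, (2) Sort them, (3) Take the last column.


Rotations (sorted):
  0: $ddecccc -> last char: c
  1: c$ddeccc -> last char: c
  2: cc$ddecc -> last char: c
  3: ccc$ddec -> last char: c
  4: cccc$dde -> last char: e
  5: ddecccc$ -> last char: $
  6: decccc$d -> last char: d
  7: ecccc$dd -> last char: d


BWT = cccce$dd


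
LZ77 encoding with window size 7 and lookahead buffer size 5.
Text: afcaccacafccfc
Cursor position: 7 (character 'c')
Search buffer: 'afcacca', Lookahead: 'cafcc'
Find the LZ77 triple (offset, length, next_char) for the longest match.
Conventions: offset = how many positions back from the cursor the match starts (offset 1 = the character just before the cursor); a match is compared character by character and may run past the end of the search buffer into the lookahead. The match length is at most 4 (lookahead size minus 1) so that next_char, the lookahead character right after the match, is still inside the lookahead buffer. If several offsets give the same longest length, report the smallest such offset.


Try each offset into the search buffer:
  offset=1 (pos 6, char 'a'): match length 0
  offset=2 (pos 5, char 'c'): match length 2
  offset=3 (pos 4, char 'c'): match length 1
  offset=4 (pos 3, char 'a'): match length 0
  offset=5 (pos 2, char 'c'): match length 2
  offset=6 (pos 1, char 'f'): match length 0
  offset=7 (pos 0, char 'a'): match length 0
Longest match has length 2, found at offsets 2, 5; take the smallest, offset 2.
next_char = character at position 7 + 2 = 9 -> 'f'

Best match: offset=2, length=2 (matching 'ca' starting at position 5)
LZ77 triple: (2, 2, 'f')


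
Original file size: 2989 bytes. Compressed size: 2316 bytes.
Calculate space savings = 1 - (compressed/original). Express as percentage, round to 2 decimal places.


ratio = compressed/original = 2316/2989 = 0.774841
savings = 1 - ratio = 1 - 0.774841 = 0.225159
as a percentage: 0.225159 * 100 = 22.52%

Space savings = 1 - 2316/2989 = 22.52%


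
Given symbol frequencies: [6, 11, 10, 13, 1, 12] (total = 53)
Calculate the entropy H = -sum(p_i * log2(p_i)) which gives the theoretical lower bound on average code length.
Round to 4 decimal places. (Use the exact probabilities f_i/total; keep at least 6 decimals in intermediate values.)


Per-symbol terms -p_i * log2(p_i) with p_i = f_i/53:
  p = 6/53 = 0.113208: log2(p) = -3.142958, -p*log2(p) = 0.355807
  p = 11/53 = 0.207547: log2(p) = -2.268489, -p*log2(p) = 0.470818
  p = 10/53 = 0.188679: log2(p) = -2.405992, -p*log2(p) = 0.453961
  p = 13/53 = 0.245283: log2(p) = -2.027481, -p*log2(p) = 0.497307
  p = 1/53 = 0.018868: log2(p) = -5.727920, -p*log2(p) = 0.108074
  p = 12/53 = 0.226415: log2(p) = -2.142958, -p*log2(p) = 0.485198
H = 0.355807 + 0.470818 + 0.453961 + 0.497307 + 0.108074 + 0.485198 = 2.371165

H = 2.3712 bits/symbol


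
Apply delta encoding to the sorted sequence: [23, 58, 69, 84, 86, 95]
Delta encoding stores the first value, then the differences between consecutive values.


First value: 23
Deltas:
  58 - 23 = 35
  69 - 58 = 11
  84 - 69 = 15
  86 - 84 = 2
  95 - 86 = 9


Delta encoded: [23, 35, 11, 15, 2, 9]


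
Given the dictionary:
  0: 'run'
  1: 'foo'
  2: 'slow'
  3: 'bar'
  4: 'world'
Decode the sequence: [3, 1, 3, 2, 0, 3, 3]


Look up each index in the dictionary:
  3 -> 'bar'
  1 -> 'foo'
  3 -> 'bar'
  2 -> 'slow'
  0 -> 'run'
  3 -> 'bar'
  3 -> 'bar'

Decoded: "bar foo bar slow run bar bar"


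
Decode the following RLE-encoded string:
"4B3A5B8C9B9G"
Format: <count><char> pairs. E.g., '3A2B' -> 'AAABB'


Expanding each <count><char> pair:
  4B -> 'BBBB'
  3A -> 'AAA'
  5B -> 'BBBBB'
  8C -> 'CCCCCCCC'
  9B -> 'BBBBBBBBB'
  9G -> 'GGGGGGGGG'

Decoded = BBBBAAABBBBBCCCCCCCCBBBBBBBBBGGGGGGGGG


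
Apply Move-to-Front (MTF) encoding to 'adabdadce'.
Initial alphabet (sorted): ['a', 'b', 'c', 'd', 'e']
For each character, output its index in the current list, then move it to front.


MTF encoding:
'a': index 0 in ['a', 'b', 'c', 'd', 'e'] -> ['a', 'b', 'c', 'd', 'e']
'd': index 3 in ['a', 'b', 'c', 'd', 'e'] -> ['d', 'a', 'b', 'c', 'e']
'a': index 1 in ['d', 'a', 'b', 'c', 'e'] -> ['a', 'd', 'b', 'c', 'e']
'b': index 2 in ['a', 'd', 'b', 'c', 'e'] -> ['b', 'a', 'd', 'c', 'e']
'd': index 2 in ['b', 'a', 'd', 'c', 'e'] -> ['d', 'b', 'a', 'c', 'e']
'a': index 2 in ['d', 'b', 'a', 'c', 'e'] -> ['a', 'd', 'b', 'c', 'e']
'd': index 1 in ['a', 'd', 'b', 'c', 'e'] -> ['d', 'a', 'b', 'c', 'e']
'c': index 3 in ['d', 'a', 'b', 'c', 'e'] -> ['c', 'd', 'a', 'b', 'e']
'e': index 4 in ['c', 'd', 'a', 'b', 'e'] -> ['e', 'c', 'd', 'a', 'b']


Output: [0, 3, 1, 2, 2, 2, 1, 3, 4]


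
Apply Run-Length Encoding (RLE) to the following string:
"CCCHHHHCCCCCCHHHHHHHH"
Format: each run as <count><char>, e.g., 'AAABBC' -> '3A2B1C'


Scanning runs left to right:
  i=0: run of 'C' x 3 -> '3C'
  i=3: run of 'H' x 4 -> '4H'
  i=7: run of 'C' x 6 -> '6C'
  i=13: run of 'H' x 8 -> '8H'

RLE = 3C4H6C8H


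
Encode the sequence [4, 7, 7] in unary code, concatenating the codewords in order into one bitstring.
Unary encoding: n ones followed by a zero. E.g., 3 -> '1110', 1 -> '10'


Encode each number as n ones followed by a terminating 0:
  4 -> 11110 (5 bits)
  7 -> 11111110 (8 bits)
  7 -> 11111110 (8 bits)
Total length = 5 + 8 + 8 = 21 bits.

Unary([4, 7, 7]) = 111101111111011111110 (21 bits)


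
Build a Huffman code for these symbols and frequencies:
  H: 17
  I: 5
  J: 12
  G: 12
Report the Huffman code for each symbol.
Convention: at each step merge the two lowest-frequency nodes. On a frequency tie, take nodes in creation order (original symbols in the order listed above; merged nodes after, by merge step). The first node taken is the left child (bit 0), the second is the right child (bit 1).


Huffman tree construction:
Step 1: Merge I(5) + J(12) = 17
Step 2: Merge G(12) + H(17) = 29
Step 3: Merge (I+J)(17) + (G+H)(29) = 46
Read each symbol's code off the tree from the root (left child = 0, right child = 1).

Codes:
  H: 11 (length 2)
  I: 00 (length 2)
  J: 01 (length 2)
  G: 10 (length 2)
Average code length: 92/46 = 2.0000 bits/symbol


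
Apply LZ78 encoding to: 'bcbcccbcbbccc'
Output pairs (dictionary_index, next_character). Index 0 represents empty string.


LZ78 encoding steps:
Dictionary: {0: ''}
Step 1: w='' (idx 0), next='b' -> output (0, 'b'), add 'b' as idx 1
Step 2: w='' (idx 0), next='c' -> output (0, 'c'), add 'c' as idx 2
Step 3: w='b' (idx 1), next='c' -> output (1, 'c'), add 'bc' as idx 3
Step 4: w='c' (idx 2), next='c' -> output (2, 'c'), add 'cc' as idx 4
Step 5: w='bc' (idx 3), next='b' -> output (3, 'b'), add 'bcb' as idx 5
Step 6: w='bc' (idx 3), next='c' -> output (3, 'c'), add 'bcc' as idx 6
Step 7: w='c' (idx 2), end of input -> output (2, '')


Encoded: [(0, 'b'), (0, 'c'), (1, 'c'), (2, 'c'), (3, 'b'), (3, 'c'), (2, '')]


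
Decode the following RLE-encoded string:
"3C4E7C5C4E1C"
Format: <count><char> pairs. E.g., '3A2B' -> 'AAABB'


Expanding each <count><char> pair:
  3C -> 'CCC'
  4E -> 'EEEE'
  7C -> 'CCCCCCC'
  5C -> 'CCCCC'
  4E -> 'EEEE'
  1C -> 'C'

Decoded = CCCEEEECCCCCCCCCCCCEEEEC


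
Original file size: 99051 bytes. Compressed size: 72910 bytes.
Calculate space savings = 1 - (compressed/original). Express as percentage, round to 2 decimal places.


ratio = compressed/original = 72910/99051 = 0.736085
savings = 1 - ratio = 1 - 0.736085 = 0.263915
as a percentage: 0.263915 * 100 = 26.39%

Space savings = 1 - 72910/99051 = 26.39%


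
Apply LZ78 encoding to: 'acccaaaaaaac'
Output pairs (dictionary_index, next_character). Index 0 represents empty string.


LZ78 encoding steps:
Dictionary: {0: ''}
Step 1: w='' (idx 0), next='a' -> output (0, 'a'), add 'a' as idx 1
Step 2: w='' (idx 0), next='c' -> output (0, 'c'), add 'c' as idx 2
Step 3: w='c' (idx 2), next='c' -> output (2, 'c'), add 'cc' as idx 3
Step 4: w='a' (idx 1), next='a' -> output (1, 'a'), add 'aa' as idx 4
Step 5: w='aa' (idx 4), next='a' -> output (4, 'a'), add 'aaa' as idx 5
Step 6: w='aa' (idx 4), next='c' -> output (4, 'c'), add 'aac' as idx 6


Encoded: [(0, 'a'), (0, 'c'), (2, 'c'), (1, 'a'), (4, 'a'), (4, 'c')]


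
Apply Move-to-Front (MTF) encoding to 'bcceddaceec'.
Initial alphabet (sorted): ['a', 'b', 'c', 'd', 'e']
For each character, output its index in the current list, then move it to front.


MTF encoding:
'b': index 1 in ['a', 'b', 'c', 'd', 'e'] -> ['b', 'a', 'c', 'd', 'e']
'c': index 2 in ['b', 'a', 'c', 'd', 'e'] -> ['c', 'b', 'a', 'd', 'e']
'c': index 0 in ['c', 'b', 'a', 'd', 'e'] -> ['c', 'b', 'a', 'd', 'e']
'e': index 4 in ['c', 'b', 'a', 'd', 'e'] -> ['e', 'c', 'b', 'a', 'd']
'd': index 4 in ['e', 'c', 'b', 'a', 'd'] -> ['d', 'e', 'c', 'b', 'a']
'd': index 0 in ['d', 'e', 'c', 'b', 'a'] -> ['d', 'e', 'c', 'b', 'a']
'a': index 4 in ['d', 'e', 'c', 'b', 'a'] -> ['a', 'd', 'e', 'c', 'b']
'c': index 3 in ['a', 'd', 'e', 'c', 'b'] -> ['c', 'a', 'd', 'e', 'b']
'e': index 3 in ['c', 'a', 'd', 'e', 'b'] -> ['e', 'c', 'a', 'd', 'b']
'e': index 0 in ['e', 'c', 'a', 'd', 'b'] -> ['e', 'c', 'a', 'd', 'b']
'c': index 1 in ['e', 'c', 'a', 'd', 'b'] -> ['c', 'e', 'a', 'd', 'b']


Output: [1, 2, 0, 4, 4, 0, 4, 3, 3, 0, 1]


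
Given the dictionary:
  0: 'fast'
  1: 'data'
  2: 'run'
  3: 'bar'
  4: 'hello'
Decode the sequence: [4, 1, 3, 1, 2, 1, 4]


Look up each index in the dictionary:
  4 -> 'hello'
  1 -> 'data'
  3 -> 'bar'
  1 -> 'data'
  2 -> 'run'
  1 -> 'data'
  4 -> 'hello'

Decoded: "hello data bar data run data hello"


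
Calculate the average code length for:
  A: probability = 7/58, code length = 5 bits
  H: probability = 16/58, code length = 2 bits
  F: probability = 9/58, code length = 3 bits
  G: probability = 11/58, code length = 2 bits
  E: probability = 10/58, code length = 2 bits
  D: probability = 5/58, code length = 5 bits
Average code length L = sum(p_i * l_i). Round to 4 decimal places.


Weighted contributions p_i * l_i:
  A: (7/58) * 5 = 35/58
  H: (16/58) * 2 = 32/58
  F: (9/58) * 3 = 27/58
  G: (11/58) * 2 = 22/58
  E: (10/58) * 2 = 20/58
  D: (5/58) * 5 = 25/58
Sum = (35 + 32 + 27 + 22 + 20 + 25)/58 = 161/58

L = 161/58 = 2.7759 bits/symbol


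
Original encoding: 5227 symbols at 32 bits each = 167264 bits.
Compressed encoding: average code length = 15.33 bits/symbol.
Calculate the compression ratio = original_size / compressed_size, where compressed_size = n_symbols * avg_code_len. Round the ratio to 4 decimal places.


original_size = n_symbols * orig_bits = 5227 * 32 = 167264 bits
compressed_size = n_symbols * avg_code_len = 5227 * 15.33 = 80129.91 bits
ratio = original_size / compressed_size = 167264 / 80129.91 = 2.0874

Compression ratio = 2.0874


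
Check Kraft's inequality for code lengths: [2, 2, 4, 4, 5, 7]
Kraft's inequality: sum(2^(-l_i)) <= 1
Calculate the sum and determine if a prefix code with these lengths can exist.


Sum = 2^(-2) + 2^(-2) + 2^(-4) + 2^(-4) + 2^(-5) + 2^(-7)
    = 0.25 + 0.25 + 0.0625 + 0.0625 + 0.03125 + 0.0078125
    = 85/128 = 0.6640625
Since 0.6640625 <= 1, Kraft's inequality IS satisfied.
A prefix code with these lengths CAN exist.

Kraft sum = 0.6640625. Satisfied.


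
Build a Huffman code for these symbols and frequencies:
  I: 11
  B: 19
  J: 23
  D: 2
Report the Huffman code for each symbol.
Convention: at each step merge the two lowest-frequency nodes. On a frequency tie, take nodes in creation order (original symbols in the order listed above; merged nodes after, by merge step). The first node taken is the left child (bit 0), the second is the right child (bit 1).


Huffman tree construction:
Step 1: Merge D(2) + I(11) = 13
Step 2: Merge (D+I)(13) + B(19) = 32
Step 3: Merge J(23) + ((D+I)+B)(32) = 55
Read each symbol's code off the tree from the root (left child = 0, right child = 1).

Codes:
  I: 101 (length 3)
  B: 11 (length 2)
  J: 0 (length 1)
  D: 100 (length 3)
Average code length: 100/55 = 1.8182 bits/symbol


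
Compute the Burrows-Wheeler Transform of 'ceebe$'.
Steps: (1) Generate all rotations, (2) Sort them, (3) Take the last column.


Rotations (sorted):
  0: $ceebe -> last char: e
  1: be$cee -> last char: e
  2: ceebe$ -> last char: $
  3: e$ceeb -> last char: b
  4: ebe$ce -> last char: e
  5: eebe$c -> last char: c


BWT = ee$bec


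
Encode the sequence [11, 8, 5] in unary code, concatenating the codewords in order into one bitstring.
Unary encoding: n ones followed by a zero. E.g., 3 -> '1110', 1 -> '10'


Encode each number as n ones followed by a terminating 0:
  11 -> 111111111110 (12 bits)
  8 -> 111111110 (9 bits)
  5 -> 111110 (6 bits)
Total length = 12 + 9 + 6 = 27 bits.

Unary([11, 8, 5]) = 111111111110111111110111110 (27 bits)


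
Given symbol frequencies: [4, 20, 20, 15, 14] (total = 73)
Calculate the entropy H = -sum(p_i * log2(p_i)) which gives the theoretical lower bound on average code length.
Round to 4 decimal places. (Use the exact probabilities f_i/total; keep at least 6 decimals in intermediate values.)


Per-symbol terms -p_i * log2(p_i) with p_i = f_i/73:
  p = 4/73 = 0.054795: log2(p) = -4.189825, -p*log2(p) = 0.229579
  p = 20/73 = 0.273973: log2(p) = -1.867896, -p*log2(p) = 0.511752
  p = 20/73 = 0.273973: log2(p) = -1.867896, -p*log2(p) = 0.511752
  p = 15/73 = 0.205479: log2(p) = -2.282934, -p*log2(p) = 0.469096
  p = 14/73 = 0.191781: log2(p) = -2.382470, -p*log2(p) = 0.456912
H = 0.229579 + 0.511752 + 0.511752 + 0.469096 + 0.456912 = 2.179091

H = 2.1791 bits/symbol


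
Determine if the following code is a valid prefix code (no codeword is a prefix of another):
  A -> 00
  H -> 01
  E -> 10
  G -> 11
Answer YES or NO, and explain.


Checking each pair (does one codeword prefix another?):
  A='00' vs H='01': no prefix
  A='00' vs E='10': no prefix
  A='00' vs G='11': no prefix
  H='01' vs A='00': no prefix
  H='01' vs E='10': no prefix
  H='01' vs G='11': no prefix
  E='10' vs A='00': no prefix
  E='10' vs H='01': no prefix
  E='10' vs G='11': no prefix
  G='11' vs A='00': no prefix
  G='11' vs H='01': no prefix
  G='11' vs E='10': no prefix
No violation found over all pairs.

YES -- this is a valid prefix code. No codeword is a prefix of any other codeword.


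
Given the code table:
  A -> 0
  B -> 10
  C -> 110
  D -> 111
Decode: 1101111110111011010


Decoding:
110 -> C
111 -> D
111 -> D
0 -> A
111 -> D
0 -> A
110 -> C
10 -> B


Result: CDDADACB


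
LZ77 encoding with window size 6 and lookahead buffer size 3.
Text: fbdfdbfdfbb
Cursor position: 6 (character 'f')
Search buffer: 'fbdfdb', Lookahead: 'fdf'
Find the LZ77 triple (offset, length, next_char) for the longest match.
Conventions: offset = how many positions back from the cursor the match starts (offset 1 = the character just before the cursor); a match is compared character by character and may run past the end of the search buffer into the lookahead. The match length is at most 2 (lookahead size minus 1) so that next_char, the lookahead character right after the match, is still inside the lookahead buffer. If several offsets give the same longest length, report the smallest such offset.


Try each offset into the search buffer:
  offset=1 (pos 5, char 'b'): match length 0
  offset=2 (pos 4, char 'd'): match length 0
  offset=3 (pos 3, char 'f'): match length 2
  offset=4 (pos 2, char 'd'): match length 0
  offset=5 (pos 1, char 'b'): match length 0
  offset=6 (pos 0, char 'f'): match length 1
Longest match has length 2 at offset 3.
next_char = character at position 6 + 2 = 8 -> 'f'

Best match: offset=3, length=2 (matching 'fd' starting at position 3)
LZ77 triple: (3, 2, 'f')


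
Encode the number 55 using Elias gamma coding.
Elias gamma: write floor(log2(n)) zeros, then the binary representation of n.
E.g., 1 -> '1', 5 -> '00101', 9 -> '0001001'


num_bits = floor(log2(55)) + 1 = 6
leading_zeros = num_bits - 1 = 5
binary(55) = 110111

Elias gamma(55) = '00000' + '110111' = 00000110111 (11 bits)


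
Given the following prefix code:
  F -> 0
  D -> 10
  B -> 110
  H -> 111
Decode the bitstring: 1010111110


Decoding step by step:
Bits 10 -> D
Bits 10 -> D
Bits 111 -> H
Bits 110 -> B


Decoded message: DDHB


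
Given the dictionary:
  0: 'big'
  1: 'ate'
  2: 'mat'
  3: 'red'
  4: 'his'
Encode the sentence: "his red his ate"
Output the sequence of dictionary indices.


Look up each word in the dictionary:
  'his' -> 4
  'red' -> 3
  'his' -> 4
  'ate' -> 1

Encoded: [4, 3, 4, 1]


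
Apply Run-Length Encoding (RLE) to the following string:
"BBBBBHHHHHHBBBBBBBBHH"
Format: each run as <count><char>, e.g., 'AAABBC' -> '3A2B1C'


Scanning runs left to right:
  i=0: run of 'B' x 5 -> '5B'
  i=5: run of 'H' x 6 -> '6H'
  i=11: run of 'B' x 8 -> '8B'
  i=19: run of 'H' x 2 -> '2H'

RLE = 5B6H8B2H


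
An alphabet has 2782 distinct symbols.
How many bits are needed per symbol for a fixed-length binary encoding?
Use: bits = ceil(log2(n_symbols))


log2(2782) = 11.4419
Bracket: 2^11 = 2048 < 2782 <= 2^12 = 4096
So ceil(log2(2782)) = 12

bits = ceil(log2(2782)) = ceil(11.4419) = 12 bits


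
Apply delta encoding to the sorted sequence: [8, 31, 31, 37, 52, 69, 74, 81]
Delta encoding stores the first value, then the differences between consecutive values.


First value: 8
Deltas:
  31 - 8 = 23
  31 - 31 = 0
  37 - 31 = 6
  52 - 37 = 15
  69 - 52 = 17
  74 - 69 = 5
  81 - 74 = 7


Delta encoded: [8, 23, 0, 6, 15, 17, 5, 7]


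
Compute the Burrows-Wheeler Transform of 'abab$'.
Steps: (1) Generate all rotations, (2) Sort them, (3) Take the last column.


Rotations (sorted):
  0: $abab -> last char: b
  1: ab$ab -> last char: b
  2: abab$ -> last char: $
  3: b$aba -> last char: a
  4: bab$a -> last char: a


BWT = bb$aa


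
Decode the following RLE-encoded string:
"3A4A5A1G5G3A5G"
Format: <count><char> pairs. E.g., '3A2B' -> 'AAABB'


Expanding each <count><char> pair:
  3A -> 'AAA'
  4A -> 'AAAA'
  5A -> 'AAAAA'
  1G -> 'G'
  5G -> 'GGGGG'
  3A -> 'AAA'
  5G -> 'GGGGG'

Decoded = AAAAAAAAAAAAGGGGGGAAAGGGGG


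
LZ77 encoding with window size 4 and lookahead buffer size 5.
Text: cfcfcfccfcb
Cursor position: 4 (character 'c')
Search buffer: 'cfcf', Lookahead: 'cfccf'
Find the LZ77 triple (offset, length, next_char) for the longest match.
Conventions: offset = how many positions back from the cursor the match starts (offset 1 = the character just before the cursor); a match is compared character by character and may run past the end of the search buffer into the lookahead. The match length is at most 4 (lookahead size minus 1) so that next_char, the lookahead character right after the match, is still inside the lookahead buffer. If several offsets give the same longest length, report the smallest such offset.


Try each offset into the search buffer:
  offset=1 (pos 3, char 'f'): match length 0
  offset=2 (pos 2, char 'c'): match length 3
  offset=3 (pos 1, char 'f'): match length 0
  offset=4 (pos 0, char 'c'): match length 3
Longest match has length 3, found at offsets 2, 4; take the smallest, offset 2.
next_char = character at position 4 + 3 = 7 -> 'c'

Best match: offset=2, length=3 (matching 'cfc' starting at position 2)
LZ77 triple: (2, 3, 'c')


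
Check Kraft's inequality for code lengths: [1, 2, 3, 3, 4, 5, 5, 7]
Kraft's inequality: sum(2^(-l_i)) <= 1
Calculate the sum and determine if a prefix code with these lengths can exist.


Sum = 2^(-1) + 2^(-2) + 2^(-3) + 2^(-3) + 2^(-4) + 2^(-5) + 2^(-5) + 2^(-7)
    = 0.5 + 0.25 + 0.125 + 0.125 + 0.0625 + 0.03125 + 0.03125 + 0.0078125
    = 145/128 = 1.1328125
Since 1.1328125 > 1, Kraft's inequality is NOT satisfied.
A prefix code with these lengths CANNOT exist.

Kraft sum = 1.1328125. Not satisfied.


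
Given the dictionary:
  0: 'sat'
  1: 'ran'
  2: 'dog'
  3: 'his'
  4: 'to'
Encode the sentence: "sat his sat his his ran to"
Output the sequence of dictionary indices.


Look up each word in the dictionary:
  'sat' -> 0
  'his' -> 3
  'sat' -> 0
  'his' -> 3
  'his' -> 3
  'ran' -> 1
  'to' -> 4

Encoded: [0, 3, 0, 3, 3, 1, 4]


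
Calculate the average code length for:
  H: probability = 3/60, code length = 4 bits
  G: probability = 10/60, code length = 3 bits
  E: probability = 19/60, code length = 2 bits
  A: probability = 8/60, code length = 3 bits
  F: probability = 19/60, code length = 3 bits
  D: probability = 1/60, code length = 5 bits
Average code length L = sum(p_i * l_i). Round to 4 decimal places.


Weighted contributions p_i * l_i:
  H: (3/60) * 4 = 12/60
  G: (10/60) * 3 = 30/60
  E: (19/60) * 2 = 38/60
  A: (8/60) * 3 = 24/60
  F: (19/60) * 3 = 57/60
  D: (1/60) * 5 = 5/60
Sum = (12 + 30 + 38 + 24 + 57 + 5)/60 = 166/60

L = 166/60 = 2.7667 bits/symbol


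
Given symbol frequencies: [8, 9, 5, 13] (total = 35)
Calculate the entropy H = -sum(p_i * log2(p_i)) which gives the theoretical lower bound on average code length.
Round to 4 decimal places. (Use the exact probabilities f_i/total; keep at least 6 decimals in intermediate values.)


Per-symbol terms -p_i * log2(p_i) with p_i = f_i/35:
  p = 8/35 = 0.228571: log2(p) = -2.129283, -p*log2(p) = 0.486693
  p = 9/35 = 0.257143: log2(p) = -1.959358, -p*log2(p) = 0.503835
  p = 5/35 = 0.142857: log2(p) = -2.807355, -p*log2(p) = 0.401051
  p = 13/35 = 0.371429: log2(p) = -1.428843, -p*log2(p) = 0.530713
H = 0.486693 + 0.503835 + 0.401051 + 0.530713 = 1.922292

H = 1.9223 bits/symbol


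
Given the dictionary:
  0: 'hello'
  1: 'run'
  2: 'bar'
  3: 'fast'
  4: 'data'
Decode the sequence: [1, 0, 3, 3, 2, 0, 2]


Look up each index in the dictionary:
  1 -> 'run'
  0 -> 'hello'
  3 -> 'fast'
  3 -> 'fast'
  2 -> 'bar'
  0 -> 'hello'
  2 -> 'bar'

Decoded: "run hello fast fast bar hello bar"


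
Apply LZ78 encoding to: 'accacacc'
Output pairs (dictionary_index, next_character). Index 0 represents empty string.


LZ78 encoding steps:
Dictionary: {0: ''}
Step 1: w='' (idx 0), next='a' -> output (0, 'a'), add 'a' as idx 1
Step 2: w='' (idx 0), next='c' -> output (0, 'c'), add 'c' as idx 2
Step 3: w='c' (idx 2), next='a' -> output (2, 'a'), add 'ca' as idx 3
Step 4: w='ca' (idx 3), next='c' -> output (3, 'c'), add 'cac' as idx 4
Step 5: w='c' (idx 2), end of input -> output (2, '')


Encoded: [(0, 'a'), (0, 'c'), (2, 'a'), (3, 'c'), (2, '')]


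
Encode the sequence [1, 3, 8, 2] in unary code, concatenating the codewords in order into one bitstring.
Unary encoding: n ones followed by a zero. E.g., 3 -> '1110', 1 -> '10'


Encode each number as n ones followed by a terminating 0:
  1 -> 10 (2 bits)
  3 -> 1110 (4 bits)
  8 -> 111111110 (9 bits)
  2 -> 110 (3 bits)
Total length = 2 + 4 + 9 + 3 = 18 bits.

Unary([1, 3, 8, 2]) = 101110111111110110 (18 bits)


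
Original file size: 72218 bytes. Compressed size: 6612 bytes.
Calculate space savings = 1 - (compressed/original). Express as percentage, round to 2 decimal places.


ratio = compressed/original = 6612/72218 = 0.091556
savings = 1 - ratio = 1 - 0.091556 = 0.908444
as a percentage: 0.908444 * 100 = 90.84%

Space savings = 1 - 6612/72218 = 90.84%


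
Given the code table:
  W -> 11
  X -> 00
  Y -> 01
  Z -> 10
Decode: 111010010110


Decoding:
11 -> W
10 -> Z
10 -> Z
01 -> Y
01 -> Y
10 -> Z


Result: WZZYYZ


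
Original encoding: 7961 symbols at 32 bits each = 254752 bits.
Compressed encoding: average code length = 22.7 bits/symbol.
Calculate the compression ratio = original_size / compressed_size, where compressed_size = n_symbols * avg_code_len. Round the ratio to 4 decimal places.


original_size = n_symbols * orig_bits = 7961 * 32 = 254752 bits
compressed_size = n_symbols * avg_code_len = 7961 * 22.7 = 180714.7 bits
ratio = original_size / compressed_size = 254752 / 180714.7 = 1.4097

Compression ratio = 1.4097


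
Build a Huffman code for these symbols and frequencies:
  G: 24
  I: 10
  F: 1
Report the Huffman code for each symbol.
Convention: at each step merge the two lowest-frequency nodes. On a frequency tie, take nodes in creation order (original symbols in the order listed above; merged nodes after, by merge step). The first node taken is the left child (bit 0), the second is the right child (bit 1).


Huffman tree construction:
Step 1: Merge F(1) + I(10) = 11
Step 2: Merge (F+I)(11) + G(24) = 35
Read each symbol's code off the tree from the root (left child = 0, right child = 1).

Codes:
  G: 1 (length 1)
  I: 01 (length 2)
  F: 00 (length 2)
Average code length: 46/35 = 1.3143 bits/symbol


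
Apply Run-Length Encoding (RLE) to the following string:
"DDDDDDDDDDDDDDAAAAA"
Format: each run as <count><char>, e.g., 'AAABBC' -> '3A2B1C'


Scanning runs left to right:
  i=0: run of 'D' x 14 -> '14D'
  i=14: run of 'A' x 5 -> '5A'

RLE = 14D5A


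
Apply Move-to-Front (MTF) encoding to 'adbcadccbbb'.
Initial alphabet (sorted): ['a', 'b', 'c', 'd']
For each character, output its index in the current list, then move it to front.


MTF encoding:
'a': index 0 in ['a', 'b', 'c', 'd'] -> ['a', 'b', 'c', 'd']
'd': index 3 in ['a', 'b', 'c', 'd'] -> ['d', 'a', 'b', 'c']
'b': index 2 in ['d', 'a', 'b', 'c'] -> ['b', 'd', 'a', 'c']
'c': index 3 in ['b', 'd', 'a', 'c'] -> ['c', 'b', 'd', 'a']
'a': index 3 in ['c', 'b', 'd', 'a'] -> ['a', 'c', 'b', 'd']
'd': index 3 in ['a', 'c', 'b', 'd'] -> ['d', 'a', 'c', 'b']
'c': index 2 in ['d', 'a', 'c', 'b'] -> ['c', 'd', 'a', 'b']
'c': index 0 in ['c', 'd', 'a', 'b'] -> ['c', 'd', 'a', 'b']
'b': index 3 in ['c', 'd', 'a', 'b'] -> ['b', 'c', 'd', 'a']
'b': index 0 in ['b', 'c', 'd', 'a'] -> ['b', 'c', 'd', 'a']
'b': index 0 in ['b', 'c', 'd', 'a'] -> ['b', 'c', 'd', 'a']


Output: [0, 3, 2, 3, 3, 3, 2, 0, 3, 0, 0]


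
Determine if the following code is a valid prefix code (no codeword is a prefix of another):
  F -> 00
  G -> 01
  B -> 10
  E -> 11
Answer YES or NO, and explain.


Checking each pair (does one codeword prefix another?):
  F='00' vs G='01': no prefix
  F='00' vs B='10': no prefix
  F='00' vs E='11': no prefix
  G='01' vs F='00': no prefix
  G='01' vs B='10': no prefix
  G='01' vs E='11': no prefix
  B='10' vs F='00': no prefix
  B='10' vs G='01': no prefix
  B='10' vs E='11': no prefix
  E='11' vs F='00': no prefix
  E='11' vs G='01': no prefix
  E='11' vs B='10': no prefix
No violation found over all pairs.

YES -- this is a valid prefix code. No codeword is a prefix of any other codeword.


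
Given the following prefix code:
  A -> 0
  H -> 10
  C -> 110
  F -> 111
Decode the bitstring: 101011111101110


Decoding step by step:
Bits 10 -> H
Bits 10 -> H
Bits 111 -> F
Bits 111 -> F
Bits 0 -> A
Bits 111 -> F
Bits 0 -> A


Decoded message: HHFFAFA


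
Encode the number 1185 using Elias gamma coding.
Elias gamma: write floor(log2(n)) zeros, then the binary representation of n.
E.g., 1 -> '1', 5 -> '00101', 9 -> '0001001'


num_bits = floor(log2(1185)) + 1 = 11
leading_zeros = num_bits - 1 = 10
binary(1185) = 10010100001

Elias gamma(1185) = '0000000000' + '10010100001' = 000000000010010100001 (21 bits)


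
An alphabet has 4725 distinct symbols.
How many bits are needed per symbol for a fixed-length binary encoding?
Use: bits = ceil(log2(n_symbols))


log2(4725) = 12.2061
Bracket: 2^12 = 4096 < 4725 <= 2^13 = 8192
So ceil(log2(4725)) = 13

bits = ceil(log2(4725)) = ceil(12.2061) = 13 bits


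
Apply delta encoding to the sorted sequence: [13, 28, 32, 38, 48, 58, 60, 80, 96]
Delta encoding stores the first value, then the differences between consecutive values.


First value: 13
Deltas:
  28 - 13 = 15
  32 - 28 = 4
  38 - 32 = 6
  48 - 38 = 10
  58 - 48 = 10
  60 - 58 = 2
  80 - 60 = 20
  96 - 80 = 16


Delta encoded: [13, 15, 4, 6, 10, 10, 2, 20, 16]


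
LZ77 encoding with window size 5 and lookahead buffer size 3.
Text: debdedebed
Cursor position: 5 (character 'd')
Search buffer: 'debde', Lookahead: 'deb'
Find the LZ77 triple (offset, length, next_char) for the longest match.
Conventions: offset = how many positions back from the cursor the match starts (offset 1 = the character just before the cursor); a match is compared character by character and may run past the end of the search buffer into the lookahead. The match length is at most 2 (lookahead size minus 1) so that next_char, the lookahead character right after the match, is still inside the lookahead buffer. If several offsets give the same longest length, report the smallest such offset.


Try each offset into the search buffer:
  offset=1 (pos 4, char 'e'): match length 0
  offset=2 (pos 3, char 'd'): match length 2
  offset=3 (pos 2, char 'b'): match length 0
  offset=4 (pos 1, char 'e'): match length 0
  offset=5 (pos 0, char 'd'): match length 2
Longest match has length 2, found at offsets 2, 5; take the smallest, offset 2.
next_char = character at position 5 + 2 = 7 -> 'b'

Best match: offset=2, length=2 (matching 'de' starting at position 3)
LZ77 triple: (2, 2, 'b')
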